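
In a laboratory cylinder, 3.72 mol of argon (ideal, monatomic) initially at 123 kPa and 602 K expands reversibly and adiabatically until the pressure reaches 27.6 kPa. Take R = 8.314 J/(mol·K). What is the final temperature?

331 K

V₁ = nRT₁/P₁ = 3.72×8.314×602/123 = 151 L.
Adiabatic: T₂/T₁ = (P₂/P₁)^((γ−1)/γ) ⇒ T₂ = 602×(0.224)^0.400 = 331 K; V₂ = 371 L.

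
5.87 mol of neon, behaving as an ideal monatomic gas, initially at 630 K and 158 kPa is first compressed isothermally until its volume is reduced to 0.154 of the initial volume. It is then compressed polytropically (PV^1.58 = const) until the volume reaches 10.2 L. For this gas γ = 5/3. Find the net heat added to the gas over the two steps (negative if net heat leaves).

V₁ = nRT₁/P₁ = 5.87×8.314×630/158 = 195 L.
Step 1 — Isothermal: T stays 630 K; PV = const ⇒ V₂ = 30.0 L, P₂ = 1030 kPa.
ΔU = 0 (ideal gas, T constant).
W = nRT ln(V₂/V₁) = 5.87×8.314×630×ln(0.154) = -57500 J.
Q = ΔU + W = -57500 J.
State after step 1: P = 1030 kPa, V = 30.0 L, T = 630 K.
Step 2 — Polytropic n=1.58: T₂ = T₁(V₁/V₂)^(n−1) = 630×(2.94)^0.58 = 1180 K; P₂ = P₁(V₁/V₂)^n = 5630 kPa.
W = (P₁V₁−P₂V₂)/(n−1) = (1030×30.0−5630×10.2)/0.58 = -46000 J.
ΔU = nCvΔT = 5.87×12.5×(1180−630) = 40000 J.
Q = ΔU + W = -5980 J.
Net over both steps: W = -104000 J, Q = -63500 J, ΔU = 40000 J.

-63500 J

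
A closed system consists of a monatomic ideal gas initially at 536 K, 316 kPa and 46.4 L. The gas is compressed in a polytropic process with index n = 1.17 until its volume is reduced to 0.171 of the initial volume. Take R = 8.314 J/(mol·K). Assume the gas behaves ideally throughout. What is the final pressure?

2500 kPa

Polytropic n=1.17: T₂ = T₁(V₁/V₂)^(n−1) = 536×(5.85)^0.17 = 724 K; P₂ = P₁(V₁/V₂)^n = 2500 kPa.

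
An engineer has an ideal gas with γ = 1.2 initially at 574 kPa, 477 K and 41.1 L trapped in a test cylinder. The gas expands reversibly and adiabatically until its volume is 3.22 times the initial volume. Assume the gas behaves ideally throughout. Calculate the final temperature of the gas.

378 K

Adiabatic: TV^(γ−1) = const ⇒ T₂ = 477×(0.311)^0.200 = 378 K; PV^γ = const ⇒ P₂ = 141 kPa.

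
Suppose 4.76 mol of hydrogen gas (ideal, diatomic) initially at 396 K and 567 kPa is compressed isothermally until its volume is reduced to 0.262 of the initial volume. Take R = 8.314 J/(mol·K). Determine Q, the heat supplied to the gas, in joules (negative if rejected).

-21000 J

V₁ = nRT₁/P₁ = 4.76×8.314×396/567 = 27.6 L.
Isothermal: T stays 396 K; PV = const ⇒ V₂ = 7.24 L, P₂ = 2160 kPa.
ΔU = 0 (ideal gas, T constant).
W = nRT ln(V₂/V₁) = 4.76×8.314×396×ln(0.262) = -21000 J.
Q = ΔU + W = -21000 J.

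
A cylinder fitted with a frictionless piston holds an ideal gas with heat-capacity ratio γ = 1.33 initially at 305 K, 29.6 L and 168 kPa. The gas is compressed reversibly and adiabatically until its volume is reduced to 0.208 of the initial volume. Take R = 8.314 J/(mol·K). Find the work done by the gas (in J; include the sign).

n = P₁V₁/(RT₁) = 168×29.6/(8.314×305) = 1.96 mol.
Adiabatic: TV^(γ−1) = const ⇒ T₂ = 305×(4.81)^0.330 = 512 K; PV^γ = const ⇒ P₂ = 1360 kPa.
ΔU = nCvΔT = 1.96×25.2×(512−305) = 10200 J.
Q = 0 for an adiabatic process, so W = −ΔU = -10200 J.

-10200 J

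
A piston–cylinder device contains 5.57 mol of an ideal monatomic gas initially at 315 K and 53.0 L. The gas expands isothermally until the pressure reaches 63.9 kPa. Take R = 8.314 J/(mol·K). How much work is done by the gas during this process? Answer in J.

P₁ = nRT₁/V₁ = 5.57×8.314×315/53.0 = 275 kPa.
Isothermal: T stays 315 K; PV = const ⇒ V₂ = 228 L, P₂ = 63.9 kPa.
W = nRT ln(V₂/V₁) = 5.57×8.314×315×ln(4.31) = 21300 J.

21300 J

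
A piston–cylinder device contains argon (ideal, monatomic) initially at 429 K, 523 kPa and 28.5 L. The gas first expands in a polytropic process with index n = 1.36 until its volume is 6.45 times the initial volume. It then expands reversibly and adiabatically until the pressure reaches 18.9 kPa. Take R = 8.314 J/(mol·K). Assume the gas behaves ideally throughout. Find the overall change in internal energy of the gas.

-14000 J

n = P₁V₁/(RT₁) = 523×28.5/(8.314×429) = 4.18 mol.
Step 1 — Polytropic n=1.36: T₂ = T₁(V₁/V₂)^(n−1) = 429×(0.155)^0.36 = 219 K; P₂ = P₁(V₁/V₂)^n = 41.4 kPa.
W = (P₁V₁−P₂V₂)/(n−1) = (523×28.5−41.4×184)/0.36 = 20200 J.
ΔU = nCvΔT = 4.18×12.5×(219−429) = -10900 J.
Q = ΔU + W = 9310 J.
State after step 1: P = 41.4 kPa, V = 184 L, T = 219 K.
Step 2 — Adiabatic: T₂/T₁ = (P₂/P₁)^((γ−1)/γ) ⇒ T₂ = 219×(0.456)^0.400 = 160 K; V₂ = 294 L.
ΔU = nCvΔT = 4.18×12.5×(160−219) = -3080 J.
Q = 0 for an adiabatic process, so W = −ΔU = 3080 J.
Net over both steps: W = 23300 J, Q = 9310 J, ΔU = -14000 J.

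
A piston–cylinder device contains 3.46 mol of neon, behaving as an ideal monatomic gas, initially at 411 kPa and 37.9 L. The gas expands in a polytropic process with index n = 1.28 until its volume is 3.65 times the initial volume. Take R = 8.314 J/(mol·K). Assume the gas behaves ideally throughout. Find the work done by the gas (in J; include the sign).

16900 J

T₁ = P₁V₁/(nR) = 411×37.9/(3.46×8.314) = 541 K.
Polytropic n=1.28: T₂ = T₁(V₁/V₂)^(n−1) = 541×(0.274)^0.28 = 377 K; P₂ = P₁(V₁/V₂)^n = 78.4 kPa.
W = (P₁V₁−P₂V₂)/(n−1) = (411×37.9−78.4×138)/0.28 = 16900 J.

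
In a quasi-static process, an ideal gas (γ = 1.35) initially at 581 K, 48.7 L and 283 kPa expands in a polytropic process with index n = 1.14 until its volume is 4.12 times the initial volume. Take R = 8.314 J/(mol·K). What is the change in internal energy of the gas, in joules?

-7080 J

n = P₁V₁/(RT₁) = 283×48.7/(8.314×581) = 2.85 mol.
Polytropic n=1.14: T₂ = T₁(V₁/V₂)^(n−1) = 581×(0.243)^0.14 = 477 K; P₂ = P₁(V₁/V₂)^n = 56.3 kPa.
For an ideal gas ΔU = nCvΔT with Cv = R/(γ−1) = 23.8 J/(mol·K).
ΔU = 2.85×23.8×(477−581) = -7080 J.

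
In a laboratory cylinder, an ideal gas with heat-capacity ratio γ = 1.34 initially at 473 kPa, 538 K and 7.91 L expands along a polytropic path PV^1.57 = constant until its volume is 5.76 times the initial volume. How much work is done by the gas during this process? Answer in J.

n = P₁V₁/(RT₁) = 473×7.91/(8.314×538) = 0.836 mol.
Polytropic n=1.57: T₂ = T₁(V₁/V₂)^(n−1) = 538×(0.174)^0.57 = 198 K; P₂ = P₁(V₁/V₂)^n = 30.3 kPa.
W = (P₁V₁−P₂V₂)/(n−1) = (473×7.91−30.3×45.6)/0.57 = 4140 J.

4140 J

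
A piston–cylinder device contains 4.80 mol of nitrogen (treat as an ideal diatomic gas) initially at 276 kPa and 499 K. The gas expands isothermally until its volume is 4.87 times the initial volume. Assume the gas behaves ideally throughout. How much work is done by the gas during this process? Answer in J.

V₁ = nRT₁/P₁ = 4.80×8.314×499/276 = 72.2 L.
Isothermal: T stays 499 K; PV = const ⇒ V₂ = 351 L, P₂ = 56.7 kPa.
W = nRT ln(V₂/V₁) = 4.80×8.314×499×ln(4.87) = 31500 J.

31500 J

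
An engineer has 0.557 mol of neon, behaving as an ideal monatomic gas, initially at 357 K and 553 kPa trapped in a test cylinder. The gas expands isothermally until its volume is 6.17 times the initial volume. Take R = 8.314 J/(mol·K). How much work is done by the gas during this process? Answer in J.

V₁ = nRT₁/P₁ = 0.557×8.314×357/553 = 2.99 L.
Isothermal: T stays 357 K; PV = const ⇒ V₂ = 18.4 L, P₂ = 89.6 kPa.
W = nRT ln(V₂/V₁) = 0.557×8.314×357×ln(6.17) = 3010 J.

3010 J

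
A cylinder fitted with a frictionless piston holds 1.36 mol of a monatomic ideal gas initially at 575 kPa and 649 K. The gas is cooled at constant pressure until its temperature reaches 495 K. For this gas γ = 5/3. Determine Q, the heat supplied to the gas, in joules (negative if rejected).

-4350 J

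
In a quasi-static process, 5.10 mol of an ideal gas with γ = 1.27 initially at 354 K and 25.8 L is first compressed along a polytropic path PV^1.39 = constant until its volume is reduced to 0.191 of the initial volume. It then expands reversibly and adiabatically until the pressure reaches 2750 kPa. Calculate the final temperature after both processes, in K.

P₁ = nRT₁/V₁ = 5.10×8.314×354/25.8 = 582 kPa.
Step 1 — Polytropic n=1.39: T₂ = T₁(V₁/V₂)^(n−1) = 354×(5.24)^0.39 = 675 K; P₂ = P₁(V₁/V₂)^n = 5810 kPa.
W = (P₁V₁−P₂V₂)/(n−1) = (582×25.8−5810×4.93)/0.39 = -34900 J.
ΔU = nCvΔT = 5.10×30.8×(675−354) = 50400 J.
Q = ΔU + W = 15500 J.
State after step 1: P = 5810 kPa, V = 4.93 L, T = 675 K.
Step 2 — Adiabatic: T₂/T₁ = (P₂/P₁)^((γ−1)/γ) ⇒ T₂ = 675×(0.473)^0.213 = 576 K; V₂ = 8.88 L.
ΔU = nCvΔT = 5.10×30.8×(576−675) = -15600 J.
Q = 0 for an adiabatic process, so W = −ΔU = 15600 J.
Net over both steps: W = -19300 J, Q = 15500 J, ΔU = 34800 J.

576 K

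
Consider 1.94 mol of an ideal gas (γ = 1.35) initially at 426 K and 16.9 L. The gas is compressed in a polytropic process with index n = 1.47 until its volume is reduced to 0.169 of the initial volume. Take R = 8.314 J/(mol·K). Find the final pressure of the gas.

5550 kPa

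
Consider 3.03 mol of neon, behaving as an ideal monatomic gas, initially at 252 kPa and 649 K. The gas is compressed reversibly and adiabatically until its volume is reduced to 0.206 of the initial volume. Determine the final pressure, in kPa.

3510 kPa

V₁ = nRT₁/P₁ = 3.03×8.314×649/252 = 64.9 L.
Adiabatic: TV^(γ−1) = const ⇒ T₂ = 649×(4.85)^0.667 = 1860 K; PV^γ = const ⇒ P₂ = 3510 kPa.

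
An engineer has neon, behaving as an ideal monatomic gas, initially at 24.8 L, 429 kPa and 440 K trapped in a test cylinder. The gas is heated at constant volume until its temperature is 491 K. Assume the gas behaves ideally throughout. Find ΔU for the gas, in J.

1850 J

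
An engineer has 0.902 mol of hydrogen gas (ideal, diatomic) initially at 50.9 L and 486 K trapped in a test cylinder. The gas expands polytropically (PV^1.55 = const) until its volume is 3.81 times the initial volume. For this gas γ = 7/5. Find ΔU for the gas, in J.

-4750 J

P₁ = nRT₁/V₁ = 0.902×8.314×486/50.9 = 71.6 kPa.
Polytropic n=1.55: T₂ = T₁(V₁/V₂)^(n−1) = 486×(0.262)^0.55 = 233 K; P₂ = P₁(V₁/V₂)^n = 9.01 kPa.
For an ideal gas ΔU = nCvΔT with Cv = (5/2)R = 20.8 J/(mol·K).
ΔU = 0.902×20.8×(233−486) = -4750 J.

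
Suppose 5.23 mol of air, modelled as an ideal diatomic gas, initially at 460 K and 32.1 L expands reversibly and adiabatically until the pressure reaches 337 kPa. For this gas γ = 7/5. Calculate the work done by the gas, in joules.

P₁ = nRT₁/V₁ = 5.23×8.314×460/32.1 = 623 kPa.
Adiabatic: T₂/T₁ = (P₂/P₁)^((γ−1)/γ) ⇒ T₂ = 460×(0.541)^0.286 = 386 K; V₂ = 49.8 L.
ΔU = nCvΔT = 5.23×20.8×(386−460) = -8050 J.
Q = 0 for an adiabatic process, so W = −ΔU = 8050 J.

8050 J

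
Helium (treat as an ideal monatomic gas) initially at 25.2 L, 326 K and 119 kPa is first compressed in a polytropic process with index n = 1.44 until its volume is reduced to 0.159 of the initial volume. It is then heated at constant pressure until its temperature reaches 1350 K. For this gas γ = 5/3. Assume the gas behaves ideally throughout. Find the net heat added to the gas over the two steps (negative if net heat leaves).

n = P₁V₁/(RT₁) = 119×25.2/(8.314×326) = 1.11 mol.
Step 1 — Polytropic n=1.44: T₂ = T₁(V₁/V₂)^(n−1) = 326×(6.29)^0.44 = 732 K; P₂ = P₁(V₁/V₂)^n = 1680 kPa.
W = (P₁V₁−P₂V₂)/(n−1) = (119×25.2−1680×4.01)/0.44 = -8490 J.
ΔU = nCvΔT = 1.11×12.5×(732−326) = 5600 J.
Q = ΔU + W = -2890 J.
State after step 1: P = 1680 kPa, V = 4.01 L, T = 732 K.
Step 2 — Isobaric: P stays 1680 kPa; V/T = const ⇒ T₂ = 1350 K, V₂ = 7.39 L.
W = PΔV = 1680×(7.39−4.01) kPa·L = 5680 J.
ΔU = nCvΔT = 1.11×12.5×(1350−732) = 8530 J.
Q = ΔU + W = nCpΔT = 14200 J.
Net over both steps: W = -2810 J, Q = 11300 J, ΔU = 14100 J.

11300 J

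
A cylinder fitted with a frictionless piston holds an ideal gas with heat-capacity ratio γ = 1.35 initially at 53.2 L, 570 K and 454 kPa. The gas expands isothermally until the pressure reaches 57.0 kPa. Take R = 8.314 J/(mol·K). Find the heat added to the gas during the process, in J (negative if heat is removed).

n = P₁V₁/(RT₁) = 454×53.2/(8.314×570) = 5.10 mol.
Isothermal: T stays 570 K; PV = const ⇒ V₂ = 424 L, P₂ = 57.0 kPa.
ΔU = 0 (ideal gas, T constant).
W = nRT ln(V₂/V₁) = 5.10×8.314×570×ln(7.96) = 50100 J.
Q = ΔU + W = 50100 J.

50100 J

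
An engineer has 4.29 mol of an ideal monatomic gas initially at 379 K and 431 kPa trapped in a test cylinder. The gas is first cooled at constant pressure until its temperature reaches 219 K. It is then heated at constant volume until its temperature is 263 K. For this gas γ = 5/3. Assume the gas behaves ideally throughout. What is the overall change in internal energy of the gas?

V₁ = nRT₁/P₁ = 4.29×8.314×379/431 = 31.4 L.
Step 1 — Isobaric: P stays 431 kPa; V/T = const ⇒ T₂ = 219 K, V₂ = 18.1 L.
W = PΔV = 431×(18.1−31.4) kPa·L = -5710 J.
ΔU = nCvΔT = 4.29×12.5×(219−379) = -8560 J.
Q = ΔU + W = nCpΔT = -14300 J.
State after step 1: P = 431 kPa, V = 18.1 L, T = 219 K.
Step 2 — Isochoric: V stays 18.1 L; P/T = const ⇒ T₂ = 263 K, P₂ = 518 kPa.
W = 0 (no volume change).
ΔU = nCvΔT = 4.29×12.5×(263−219) = 2350 J.
Q = ΔU = 2350 J.
Net over both steps: W = -5710 J, Q = -11900 J, ΔU = -6210 J.

-6210 J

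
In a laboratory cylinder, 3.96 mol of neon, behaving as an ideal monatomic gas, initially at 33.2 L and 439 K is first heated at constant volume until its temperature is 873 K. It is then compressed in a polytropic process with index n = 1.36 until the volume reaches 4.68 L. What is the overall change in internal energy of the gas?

P₁ = nRT₁/V₁ = 3.96×8.314×439/33.2 = 435 kPa.
Step 1 — Isochoric: V stays 33.2 L; P/T = const ⇒ T₂ = 873 K, P₂ = 866 kPa.
W = 0 (no volume change).
ΔU = nCvΔT = 3.96×12.5×(873−439) = 21400 J.
Q = ΔU = 21400 J.
State after step 1: P = 866 kPa, V = 33.2 L, T = 873 K.
Step 2 — Polytropic n=1.36: T₂ = T₁(V₁/V₂)^(n−1) = 873×(7.09)^0.36 = 1770 K; P₂ = P₁(V₁/V₂)^n = 12400 kPa.
W = (P₁V₁−P₂V₂)/(n−1) = (866×33.2−12400×4.68)/0.36 = -81800 J.
ΔU = nCvΔT = 3.96×12.5×(1770−873) = 44200 J.
Q = ΔU + W = -37600 J.
Net over both steps: W = -81800 J, Q = -16200 J, ΔU = 65600 J.

65600 J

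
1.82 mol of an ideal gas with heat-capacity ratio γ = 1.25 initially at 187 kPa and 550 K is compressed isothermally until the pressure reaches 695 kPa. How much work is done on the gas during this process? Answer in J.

10900 J

V₁ = nRT₁/P₁ = 1.82×8.314×550/187 = 44.5 L.
Isothermal: T stays 550 K; PV = const ⇒ V₂ = 12.0 L, P₂ = 695 kPa.
W = nRT ln(V₂/V₁) = 1.82×8.314×550×ln(0.269) = -10900 J.
Work done on the gas = −W_by = 10900 J.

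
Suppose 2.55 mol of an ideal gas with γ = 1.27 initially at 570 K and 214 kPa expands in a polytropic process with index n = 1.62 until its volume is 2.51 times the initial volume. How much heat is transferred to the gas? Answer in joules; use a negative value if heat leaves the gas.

-11000 J

V₁ = nRT₁/P₁ = 2.55×8.314×570/214 = 56.5 L.
Polytropic n=1.62: T₂ = T₁(V₁/V₂)^(n−1) = 570×(0.398)^0.62 = 322 K; P₂ = P₁(V₁/V₂)^n = 48.2 kPa.
W = (P₁V₁−P₂V₂)/(n−1) = (214×56.5−48.2×142)/0.62 = 8470 J.
ΔU = nCvΔT = 2.55×30.8×(322−570) = -19500 J.
Q = ΔU + W = -11000 J.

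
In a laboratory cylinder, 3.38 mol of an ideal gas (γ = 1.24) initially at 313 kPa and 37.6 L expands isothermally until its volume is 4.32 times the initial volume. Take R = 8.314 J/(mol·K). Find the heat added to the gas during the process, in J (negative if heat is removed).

17200 J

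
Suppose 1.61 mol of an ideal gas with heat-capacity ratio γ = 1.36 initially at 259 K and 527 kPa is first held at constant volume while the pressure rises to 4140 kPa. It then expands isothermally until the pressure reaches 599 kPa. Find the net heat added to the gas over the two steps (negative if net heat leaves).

119000 J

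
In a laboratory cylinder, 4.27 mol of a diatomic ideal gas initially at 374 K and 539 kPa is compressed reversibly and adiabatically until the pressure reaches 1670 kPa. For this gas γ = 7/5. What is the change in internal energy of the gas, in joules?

V₁ = nRT₁/P₁ = 4.27×8.314×374/539 = 24.6 L.
Adiabatic: T₂/T₁ = (P₂/P₁)^((γ−1)/γ) ⇒ T₂ = 374×(3.10)^0.286 = 517 K; V₂ = 11.0 L.
For an ideal gas ΔU = nCvΔT with Cv = (5/2)R = 20.8 J/(mol·K).
ΔU = 4.27×20.8×(517−374) = 12700 J.

12700 J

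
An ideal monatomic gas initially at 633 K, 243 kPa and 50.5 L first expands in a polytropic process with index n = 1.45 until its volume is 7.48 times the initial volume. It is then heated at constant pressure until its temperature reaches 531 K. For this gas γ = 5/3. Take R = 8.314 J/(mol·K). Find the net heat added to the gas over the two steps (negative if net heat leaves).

n = P₁V₁/(RT₁) = 243×50.5/(8.314×633) = 2.33 mol.
Step 1 — Polytropic n=1.45: T₂ = T₁(V₁/V₂)^(n−1) = 633×(0.134)^0.45 = 256 K; P₂ = P₁(V₁/V₂)^n = 13.1 kPa.
W = (P₁V₁−P₂V₂)/(n−1) = (243×50.5−13.1×378)/0.45 = 16200 J.
ΔU = nCvΔT = 2.33×12.5×(256−633) = -11000 J.
Q = ΔU + W = 5280 J.
State after step 1: P = 13.1 kPa, V = 378 L, T = 256 K.
Step 2 — Isobaric: P stays 13.1 kPa; V/T = const ⇒ T₂ = 531 K, V₂ = 784 L.
W = PΔV = 13.1×(784−378) kPa·L = 5330 J.
ΔU = nCvΔT = 2.33×12.5×(531−256) = 8000 J.
Q = ΔU + W = nCpΔT = 13300 J.
Net over both steps: W = 21600 J, Q = 18600 J, ΔU = -2970 J.

18600 J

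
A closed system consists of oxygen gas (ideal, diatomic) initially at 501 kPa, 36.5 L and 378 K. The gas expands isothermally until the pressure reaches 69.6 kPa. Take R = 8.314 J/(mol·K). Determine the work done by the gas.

36100 J

n = P₁V₁/(RT₁) = 501×36.5/(8.314×378) = 5.82 mol.
Isothermal: T stays 378 K; PV = const ⇒ V₂ = 263 L, P₂ = 69.6 kPa.
W = nRT ln(V₂/V₁) = 5.82×8.314×378×ln(7.20) = 36100 J.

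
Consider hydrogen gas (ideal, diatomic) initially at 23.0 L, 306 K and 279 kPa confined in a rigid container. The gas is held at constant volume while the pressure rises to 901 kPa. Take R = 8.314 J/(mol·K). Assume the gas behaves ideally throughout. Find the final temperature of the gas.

Isochoric: V stays 23.0 L; P/T = const ⇒ T₂ = 988 K, P₂ = 901 kPa.

988 K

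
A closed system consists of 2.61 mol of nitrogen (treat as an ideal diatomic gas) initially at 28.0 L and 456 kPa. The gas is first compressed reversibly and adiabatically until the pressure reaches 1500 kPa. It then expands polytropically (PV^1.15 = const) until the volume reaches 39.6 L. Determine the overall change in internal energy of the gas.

T₁ = P₁V₁/(nR) = 456×28.0/(2.61×8.314) = 588 K.
Step 1 — Adiabatic: T₂/T₁ = (P₂/P₁)^((γ−1)/γ) ⇒ T₂ = 588×(3.29)^0.286 = 827 K; V₂ = 12.0 L.
ΔU = nCvΔT = 2.61×20.8×(827−588) = 12900 J.
Q = 0 for an adiabatic process, so W = −ΔU = -12900 J.
State after step 1: P = 1500 kPa, V = 12.0 L, T = 827 K.
Step 2 — Polytropic n=1.15: T₂ = T₁(V₁/V₂)^(n−1) = 827×(0.302)^0.15 = 691 K; P₂ = P₁(V₁/V₂)^n = 379 kPa.
W = (P₁V₁−P₂V₂)/(n−1) = (1500×12.0−379×39.6)/0.15 = 19700 J.
ΔU = nCvΔT = 2.61×20.8×(691−827) = -7370 J.
Q = ΔU + W = 12300 J.
Net over both steps: W = 6730 J, Q = 12300 J, ΔU = 5560 J.

5560 J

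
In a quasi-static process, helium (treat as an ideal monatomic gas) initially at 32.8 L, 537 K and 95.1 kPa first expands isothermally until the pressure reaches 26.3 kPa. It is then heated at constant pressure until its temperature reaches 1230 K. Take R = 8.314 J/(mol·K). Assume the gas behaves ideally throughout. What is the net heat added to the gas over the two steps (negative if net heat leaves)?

n = P₁V₁/(RT₁) = 95.1×32.8/(8.314×537) = 0.699 mol.
Step 1 — Isothermal: T stays 537 K; PV = const ⇒ V₂ = 119 L, P₂ = 26.3 kPa.
ΔU = 0 (ideal gas, T constant).
W = nRT ln(V₂/V₁) = 0.699×8.314×537×ln(3.62) = 4010 J.
Q = ΔU + W = 4010 J.
State after step 1: P = 26.3 kPa, V = 119 L, T = 537 K.
Step 2 — Isobaric: P stays 26.3 kPa; V/T = const ⇒ T₂ = 1230 K, V₂ = 272 L.
W = PΔV = 26.3×(272−119) kPa·L = 4030 J.
ΔU = nCvΔT = 0.699×12.5×(1230−537) = 6040 J.
Q = ΔU + W = nCpΔT = 10100 J.
Net over both steps: W = 8030 J, Q = 14100 J, ΔU = 6040 J.

14100 J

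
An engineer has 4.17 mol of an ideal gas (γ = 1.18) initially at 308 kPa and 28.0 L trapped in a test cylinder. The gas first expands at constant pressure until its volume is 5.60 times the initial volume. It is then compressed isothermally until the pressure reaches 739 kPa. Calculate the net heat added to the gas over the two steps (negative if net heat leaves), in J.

T₁ = P₁V₁/(nR) = 308×28.0/(4.17×8.314) = 249 K.
Step 1 — Isobaric: P stays 308 kPa; V/T = const ⇒ T₂ = 1390 K, V₂ = 157 L.
W = PΔV = 308×(157−28.0) kPa·L = 39700 J.
ΔU = nCvΔT = 4.17×46.2×(1390−249) = 220000 J.
Q = ΔU + W = nCpΔT = 260000 J.
State after step 1: P = 308 kPa, V = 157 L, T = 1390 K.
Step 2 — Isothermal: T stays 1390 K; PV = const ⇒ V₂ = 65.4 L, P₂ = 739 kPa.
ΔU = 0 (ideal gas, T constant).
W = nRT ln(V₂/V₁) = 4.17×8.314×1390×ln(0.417) = -42300 J.
Q = ΔU + W = -42300 J.
Net over both steps: W = -2600 J, Q = 218000 J, ΔU = 220000 J.

218000 J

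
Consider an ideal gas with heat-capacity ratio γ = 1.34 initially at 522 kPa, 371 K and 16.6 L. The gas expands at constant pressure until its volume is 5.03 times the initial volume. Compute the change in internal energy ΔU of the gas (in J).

103000 J

n = P₁V₁/(RT₁) = 522×16.6/(8.314×371) = 2.81 mol.
Isobaric: P stays 522 kPa; V/T = const ⇒ T₂ = 1870 K, V₂ = 83.5 L.
For an ideal gas ΔU = nCvΔT with Cv = R/(γ−1) = 24.5 J/(mol·K).
ΔU = 2.81×24.5×(1870−371) = 103000 J.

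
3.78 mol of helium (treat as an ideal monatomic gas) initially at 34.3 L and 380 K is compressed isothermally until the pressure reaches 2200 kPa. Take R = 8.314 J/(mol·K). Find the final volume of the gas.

5.43 L

P₁ = nRT₁/V₁ = 3.78×8.314×380/34.3 = 348 kPa.
Isothermal: T stays 380 K; PV = const ⇒ V₂ = 5.43 L, P₂ = 2200 kPa.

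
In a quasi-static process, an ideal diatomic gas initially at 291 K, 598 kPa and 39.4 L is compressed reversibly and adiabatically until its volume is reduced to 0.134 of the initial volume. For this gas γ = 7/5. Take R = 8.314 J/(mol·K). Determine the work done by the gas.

n = P₁V₁/(RT₁) = 598×39.4/(8.314×291) = 9.74 mol.
Adiabatic: TV^(γ−1) = const ⇒ T₂ = 291×(7.46)^0.400 = 650 K; PV^γ = const ⇒ P₂ = 9970 kPa.
ΔU = nCvΔT = 9.74×20.8×(650−291) = 72700 J.
Q = 0 for an adiabatic process, so W = −ΔU = -72700 J.

-72700 J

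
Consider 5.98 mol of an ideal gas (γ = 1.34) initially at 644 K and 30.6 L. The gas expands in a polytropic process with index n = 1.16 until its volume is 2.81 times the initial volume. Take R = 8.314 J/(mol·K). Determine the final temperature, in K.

546 K

P₁ = nRT₁/V₁ = 5.98×8.314×644/30.6 = 1050 kPa.
Polytropic n=1.16: T₂ = T₁(V₁/V₂)^(n−1) = 644×(0.356)^0.16 = 546 K; P₂ = P₁(V₁/V₂)^n = 316 kPa.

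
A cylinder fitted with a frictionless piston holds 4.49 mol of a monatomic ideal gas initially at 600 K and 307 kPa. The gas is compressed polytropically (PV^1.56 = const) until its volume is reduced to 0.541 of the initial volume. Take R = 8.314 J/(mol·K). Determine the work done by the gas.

-16400 J

V₁ = nRT₁/P₁ = 4.49×8.314×600/307 = 73.0 L.
Polytropic n=1.56: T₂ = T₁(V₁/V₂)^(n−1) = 600×(1.85)^0.56 = 846 K; P₂ = P₁(V₁/V₂)^n = 800 kPa.
W = (P₁V₁−P₂V₂)/(n−1) = (307×73.0−800×39.5)/0.56 = -16400 J.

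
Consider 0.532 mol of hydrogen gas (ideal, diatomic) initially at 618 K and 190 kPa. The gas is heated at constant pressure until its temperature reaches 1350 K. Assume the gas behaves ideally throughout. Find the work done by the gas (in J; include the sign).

3240 J

V₁ = nRT₁/P₁ = 0.532×8.314×618/190 = 14.4 L.
Isobaric: P stays 190 kPa; V/T = const ⇒ T₂ = 1350 K, V₂ = 31.4 L.
W = PΔV = 190×(31.4−14.4) kPa·L = 3240 J.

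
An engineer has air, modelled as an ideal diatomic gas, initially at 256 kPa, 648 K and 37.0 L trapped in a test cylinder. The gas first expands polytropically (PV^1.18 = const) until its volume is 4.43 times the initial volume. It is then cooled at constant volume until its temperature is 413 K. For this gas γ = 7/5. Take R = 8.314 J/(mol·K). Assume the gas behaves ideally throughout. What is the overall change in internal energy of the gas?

-8590 J

n = P₁V₁/(RT₁) = 256×37.0/(8.314×648) = 1.76 mol.
Step 1 — Polytropic n=1.18: T₂ = T₁(V₁/V₂)^(n−1) = 648×(0.226)^0.18 = 496 K; P₂ = P₁(V₁/V₂)^n = 44.2 kPa.
W = (P₁V₁−P₂V₂)/(n−1) = (256×37.0−44.2×164)/0.18 = 12400 J.
ΔU = nCvΔT = 1.76×20.8×(496−648) = -5570 J.
Q = ΔU + W = 6800 J.
State after step 1: P = 44.2 kPa, V = 164 L, T = 496 K.
Step 2 — Isochoric: V stays 164 L; P/T = const ⇒ T₂ = 413 K, P₂ = 36.8 kPa.
W = 0 (no volume change).
ΔU = nCvΔT = 1.76×20.8×(413−496) = -3020 J.
Q = ΔU = -3020 J.
Net over both steps: W = 12400 J, Q = 3780 J, ΔU = -8590 J.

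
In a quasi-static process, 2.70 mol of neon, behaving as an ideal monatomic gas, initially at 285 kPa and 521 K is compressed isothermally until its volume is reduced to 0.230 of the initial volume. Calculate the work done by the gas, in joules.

V₁ = nRT₁/P₁ = 2.70×8.314×521/285 = 41.0 L.
Isothermal: T stays 521 K; PV = const ⇒ V₂ = 9.44 L, P₂ = 1240 kPa.
W = nRT ln(V₂/V₁) = 2.70×8.314×521×ln(0.230) = -17200 J.

-17200 J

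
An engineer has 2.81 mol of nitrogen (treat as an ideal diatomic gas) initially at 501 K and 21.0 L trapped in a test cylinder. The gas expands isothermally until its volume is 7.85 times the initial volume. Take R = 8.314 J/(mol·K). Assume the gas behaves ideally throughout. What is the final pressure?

P₁ = nRT₁/V₁ = 2.81×8.314×501/21.0 = 557 kPa.
Isothermal: T stays 501 K; PV = const ⇒ V₂ = 165 L, P₂ = 71.0 kPa.

71.0 kPa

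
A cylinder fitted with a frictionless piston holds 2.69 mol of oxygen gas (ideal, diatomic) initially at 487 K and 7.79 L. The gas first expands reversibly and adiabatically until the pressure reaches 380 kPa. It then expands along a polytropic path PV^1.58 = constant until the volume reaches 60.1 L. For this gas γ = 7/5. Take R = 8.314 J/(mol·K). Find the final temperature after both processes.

176 K

P₁ = nRT₁/V₁ = 2.69×8.314×487/7.79 = 1400 kPa.
Step 1 — Adiabatic: T₂/T₁ = (P₂/P₁)^((γ−1)/γ) ⇒ T₂ = 487×(0.272)^0.286 = 336 K; V₂ = 19.8 L.
ΔU = nCvΔT = 2.69×20.8×(336−487) = -8460 J.
Q = 0 for an adiabatic process, so W = −ΔU = 8460 J.
State after step 1: P = 380 kPa, V = 19.8 L, T = 336 K.
Step 2 — Polytropic n=1.58: T₂ = T₁(V₁/V₂)^(n−1) = 336×(0.329)^0.58 = 176 K; P₂ = P₁(V₁/V₂)^n = 65.5 kPa.
W = (P₁V₁−P₂V₂)/(n−1) = (380×19.8−65.5×60.1)/0.58 = 6150 J.
ΔU = nCvΔT = 2.69×20.8×(176−336) = -8920 J.
Q = ΔU + W = -2770 J.
Net over both steps: W = 14600 J, Q = -2770 J, ΔU = -17400 J.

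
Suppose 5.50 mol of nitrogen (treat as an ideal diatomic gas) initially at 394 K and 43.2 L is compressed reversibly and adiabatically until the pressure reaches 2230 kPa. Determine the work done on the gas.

27700 J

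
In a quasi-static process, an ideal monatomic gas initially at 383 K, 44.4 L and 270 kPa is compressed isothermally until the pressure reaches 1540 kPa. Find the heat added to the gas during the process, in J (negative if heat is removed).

n = P₁V₁/(RT₁) = 270×44.4/(8.314×383) = 3.76 mol.
Isothermal: T stays 383 K; PV = const ⇒ V₂ = 7.78 L, P₂ = 1540 kPa.
ΔU = 0 (ideal gas, T constant).
W = nRT ln(V₂/V₁) = 3.76×8.314×383×ln(0.175) = -20900 J.
Q = ΔU + W = -20900 J.

-20900 J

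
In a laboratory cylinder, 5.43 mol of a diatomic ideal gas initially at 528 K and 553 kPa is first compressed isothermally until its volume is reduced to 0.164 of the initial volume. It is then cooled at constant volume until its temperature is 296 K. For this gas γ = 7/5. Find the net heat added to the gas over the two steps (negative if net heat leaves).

-69300 J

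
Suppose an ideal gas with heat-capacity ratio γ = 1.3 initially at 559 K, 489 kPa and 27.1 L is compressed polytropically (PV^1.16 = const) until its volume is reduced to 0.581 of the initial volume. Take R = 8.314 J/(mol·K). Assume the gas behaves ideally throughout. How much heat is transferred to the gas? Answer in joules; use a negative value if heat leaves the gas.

-3510 J

n = P₁V₁/(RT₁) = 489×27.1/(8.314×559) = 2.85 mol.
Polytropic n=1.16: T₂ = T₁(V₁/V₂)^(n−1) = 559×(1.72)^0.16 = 610 K; P₂ = P₁(V₁/V₂)^n = 918 kPa.
W = (P₁V₁−P₂V₂)/(n−1) = (489×27.1−918×15.7)/0.16 = -7520 J.
ΔU = nCvΔT = 2.85×27.7×(610−559) = 4010 J.
Q = ΔU + W = -3510 J.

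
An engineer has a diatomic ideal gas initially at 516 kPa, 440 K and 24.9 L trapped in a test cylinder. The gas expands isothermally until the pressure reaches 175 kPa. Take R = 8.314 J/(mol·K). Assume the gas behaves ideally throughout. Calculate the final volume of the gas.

73.4 L

Isothermal: T stays 440 K; PV = const ⇒ V₂ = 73.4 L, P₂ = 175 kPa.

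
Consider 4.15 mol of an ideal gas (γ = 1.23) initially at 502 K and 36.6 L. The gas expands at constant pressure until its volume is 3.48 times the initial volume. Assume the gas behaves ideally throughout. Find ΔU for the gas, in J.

187000 J

P₁ = nRT₁/V₁ = 4.15×8.314×502/36.6 = 473 kPa.
Isobaric: P stays 473 kPa; V/T = const ⇒ T₂ = 1750 K, V₂ = 127 L.
For an ideal gas ΔU = nCvΔT with Cv = R/(γ−1) = 36.1 J/(mol·K).
ΔU = 4.15×36.1×(1750−502) = 187000 J.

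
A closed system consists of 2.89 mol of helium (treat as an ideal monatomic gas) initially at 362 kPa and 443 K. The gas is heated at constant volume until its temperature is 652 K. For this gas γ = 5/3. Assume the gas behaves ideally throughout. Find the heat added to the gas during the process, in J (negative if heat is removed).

7530 J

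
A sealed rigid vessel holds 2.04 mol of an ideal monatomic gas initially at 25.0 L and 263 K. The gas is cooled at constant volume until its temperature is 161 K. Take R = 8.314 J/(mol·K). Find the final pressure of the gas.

109 kPa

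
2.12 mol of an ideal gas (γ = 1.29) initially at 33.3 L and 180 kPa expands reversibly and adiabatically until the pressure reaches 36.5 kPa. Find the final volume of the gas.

T₁ = P₁V₁/(nR) = 180×33.3/(2.12×8.314) = 340 K.
Adiabatic: T₂/T₁ = (P₂/P₁)^((γ−1)/γ) ⇒ T₂ = 340×(0.203)^0.225 = 238 K; V₂ = 115 L.

115 L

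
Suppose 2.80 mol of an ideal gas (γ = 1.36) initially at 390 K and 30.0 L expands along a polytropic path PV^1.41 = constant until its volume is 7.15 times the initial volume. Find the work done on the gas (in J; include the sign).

-12300 J

P₁ = nRT₁/V₁ = 2.80×8.314×390/30.0 = 303 kPa.
Polytropic n=1.41: T₂ = T₁(V₁/V₂)^(n−1) = 390×(0.140)^0.41 = 174 K; P₂ = P₁(V₁/V₂)^n = 18.9 kPa.
W = (P₁V₁−P₂V₂)/(n−1) = (303×30.0−18.9×214)/0.41 = 12300 J.
Work done on the gas = −W_by = -12300 J.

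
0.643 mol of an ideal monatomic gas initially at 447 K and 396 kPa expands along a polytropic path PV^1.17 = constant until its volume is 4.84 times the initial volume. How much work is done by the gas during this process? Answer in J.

V₁ = nRT₁/P₁ = 0.643×8.314×447/396 = 6.03 L.
Polytropic n=1.17: T₂ = T₁(V₁/V₂)^(n−1) = 447×(0.207)^0.17 = 342 K; P₂ = P₁(V₁/V₂)^n = 62.6 kPa.
W = (P₁V₁−P₂V₂)/(n−1) = (396×6.03−62.6×29.2)/0.17 = 3310 J.

3310 J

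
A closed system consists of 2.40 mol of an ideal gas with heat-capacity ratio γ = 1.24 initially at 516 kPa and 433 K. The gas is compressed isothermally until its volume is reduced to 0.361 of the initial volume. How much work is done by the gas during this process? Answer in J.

V₁ = nRT₁/P₁ = 2.40×8.314×433/516 = 16.7 L.
Isothermal: T stays 433 K; PV = const ⇒ V₂ = 6.04 L, P₂ = 1430 kPa.
W = nRT ln(V₂/V₁) = 2.40×8.314×433×ln(0.361) = -8800 J.

-8800 J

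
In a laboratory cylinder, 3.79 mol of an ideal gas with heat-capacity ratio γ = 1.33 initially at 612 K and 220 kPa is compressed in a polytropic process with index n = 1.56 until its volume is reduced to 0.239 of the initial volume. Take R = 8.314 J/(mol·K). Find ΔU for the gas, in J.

71800 J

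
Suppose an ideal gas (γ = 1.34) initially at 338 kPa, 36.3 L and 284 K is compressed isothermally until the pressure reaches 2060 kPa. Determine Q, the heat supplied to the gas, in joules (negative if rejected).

-22200 J

n = P₁V₁/(RT₁) = 338×36.3/(8.314×284) = 5.20 mol.
Isothermal: T stays 284 K; PV = const ⇒ V₂ = 5.96 L, P₂ = 2060 kPa.
ΔU = 0 (ideal gas, T constant).
W = nRT ln(V₂/V₁) = 5.20×8.314×284×ln(0.164) = -22200 J.
Q = ΔU + W = -22200 J.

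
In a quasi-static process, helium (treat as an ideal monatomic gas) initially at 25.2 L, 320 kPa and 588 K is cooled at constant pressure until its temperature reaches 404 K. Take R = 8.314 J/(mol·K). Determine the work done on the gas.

2520 J

n = P₁V₁/(RT₁) = 320×25.2/(8.314×588) = 1.65 mol.
Isobaric: P stays 320 kPa; V/T = const ⇒ T₂ = 404 K, V₂ = 17.3 L.
W = PΔV = 320×(17.3−25.2) kPa·L = -2520 J.
Work done on the gas = −W_by = 2520 J.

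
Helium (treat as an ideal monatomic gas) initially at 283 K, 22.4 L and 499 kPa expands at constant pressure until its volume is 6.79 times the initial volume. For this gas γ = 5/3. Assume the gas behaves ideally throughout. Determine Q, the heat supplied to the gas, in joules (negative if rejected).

n = P₁V₁/(RT₁) = 499×22.4/(8.314×283) = 4.75 mol.
Isobaric: P stays 499 kPa; V/T = const ⇒ T₂ = 1920 K, V₂ = 152 L.
W = PΔV = 499×(152−22.4) kPa·L = 64700 J.
ΔU = nCvΔT = 4.75×12.5×(1920−283) = 97100 J.
Q = ΔU + W = nCpΔT = 162000 J.

162000 J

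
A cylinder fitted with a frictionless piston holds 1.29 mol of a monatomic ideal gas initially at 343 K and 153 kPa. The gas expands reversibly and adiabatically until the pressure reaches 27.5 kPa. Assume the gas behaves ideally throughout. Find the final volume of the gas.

V₁ = nRT₁/P₁ = 1.29×8.314×343/153 = 24.0 L.
Adiabatic: T₂/T₁ = (P₂/P₁)^((γ−1)/γ) ⇒ T₂ = 343×(0.180)^0.400 = 173 K; V₂ = 67.3 L.

67.3 L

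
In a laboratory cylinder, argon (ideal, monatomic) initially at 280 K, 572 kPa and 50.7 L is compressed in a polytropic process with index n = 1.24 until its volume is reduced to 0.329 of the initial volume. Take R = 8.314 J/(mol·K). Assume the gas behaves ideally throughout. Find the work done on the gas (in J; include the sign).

n = P₁V₁/(RT₁) = 572×50.7/(8.314×280) = 12.5 mol.
Polytropic n=1.24: T₂ = T₁(V₁/V₂)^(n−1) = 280×(3.04)^0.24 = 366 K; P₂ = P₁(V₁/V₂)^n = 2270 kPa.
W = (P₁V₁−P₂V₂)/(n−1) = (572×50.7−2270×16.7)/0.24 = -37000 J.
Work done on the gas = −W_by = 37000 J.

37000 J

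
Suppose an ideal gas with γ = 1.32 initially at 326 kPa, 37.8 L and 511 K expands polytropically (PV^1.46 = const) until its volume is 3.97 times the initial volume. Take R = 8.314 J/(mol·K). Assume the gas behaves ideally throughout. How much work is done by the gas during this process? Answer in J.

n = P₁V₁/(RT₁) = 326×37.8/(8.314×511) = 2.90 mol.
Polytropic n=1.46: T₂ = T₁(V₁/V₂)^(n−1) = 511×(0.252)^0.46 = 271 K; P₂ = P₁(V₁/V₂)^n = 43.5 kPa.
W = (P₁V₁−P₂V₂)/(n−1) = (326×37.8−43.5×150)/0.46 = 12600 J.

12600 J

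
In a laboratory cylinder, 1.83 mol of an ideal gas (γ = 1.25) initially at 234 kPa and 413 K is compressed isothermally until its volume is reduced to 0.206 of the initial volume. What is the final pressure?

V₁ = nRT₁/P₁ = 1.83×8.314×413/234 = 26.9 L.
Isothermal: T stays 413 K; PV = const ⇒ V₂ = 5.53 L, P₂ = 1140 kPa.

1140 kPa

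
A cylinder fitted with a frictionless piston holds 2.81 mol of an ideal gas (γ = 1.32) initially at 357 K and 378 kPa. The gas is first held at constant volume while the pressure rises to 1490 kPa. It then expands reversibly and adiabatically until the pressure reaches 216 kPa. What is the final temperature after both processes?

881 K

V₁ = nRT₁/P₁ = 2.81×8.314×357/378 = 22.1 L.
Step 1 — Isochoric: V stays 22.1 L; P/T = const ⇒ T₂ = 1410 K, P₂ = 1490 kPa.
W = 0 (no volume change).
ΔU = nCvΔT = 2.81×26.0×(1410−357) = 76700 J.
Q = ΔU = 76700 J.
State after step 1: P = 1490 kPa, V = 22.1 L, T = 1410 K.
Step 2 — Adiabatic: T₂/T₁ = (P₂/P₁)^((γ−1)/γ) ⇒ T₂ = 1410×(0.145)^0.242 = 881 K; V₂ = 95.3 L.
ΔU = nCvΔT = 2.81×26.0×(881−1410) = -38400 J.
Q = 0 for an adiabatic process, so W = −ΔU = 38400 J.
Net over both steps: W = 38400 J, Q = 76700 J, ΔU = 38300 J.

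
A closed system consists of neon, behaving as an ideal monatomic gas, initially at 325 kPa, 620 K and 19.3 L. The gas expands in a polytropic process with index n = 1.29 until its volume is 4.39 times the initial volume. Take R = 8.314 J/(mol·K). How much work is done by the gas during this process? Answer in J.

n = P₁V₁/(RT₁) = 325×19.3/(8.314×620) = 1.22 mol.
Polytropic n=1.29: T₂ = T₁(V₁/V₂)^(n−1) = 620×(0.228)^0.29 = 404 K; P₂ = P₁(V₁/V₂)^n = 48.2 kPa.
W = (P₁V₁−P₂V₂)/(n−1) = (325×19.3−48.2×84.7)/0.29 = 7550 J.

7550 J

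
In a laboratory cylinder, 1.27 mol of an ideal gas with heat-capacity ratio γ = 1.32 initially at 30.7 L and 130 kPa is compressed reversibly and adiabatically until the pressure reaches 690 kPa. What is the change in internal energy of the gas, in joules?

6220 J

T₁ = P₁V₁/(nR) = 130×30.7/(1.27×8.314) = 378 K.
Adiabatic: T₂/T₁ = (P₂/P₁)^((γ−1)/γ) ⇒ T₂ = 378×(5.31)^0.242 = 567 K; V₂ = 8.67 L.
For an ideal gas ΔU = nCvΔT with Cv = R/(γ−1) = 26.0 J/(mol·K).
ΔU = 1.27×26.0×(567−378) = 6220 J.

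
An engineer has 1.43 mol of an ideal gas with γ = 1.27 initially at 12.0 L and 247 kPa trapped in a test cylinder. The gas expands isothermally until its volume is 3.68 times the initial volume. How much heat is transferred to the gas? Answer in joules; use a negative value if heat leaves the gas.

3860 J

T₁ = P₁V₁/(nR) = 247×12.0/(1.43×8.314) = 249 K.
Isothermal: T stays 249 K; PV = const ⇒ V₂ = 44.2 L, P₂ = 67.1 kPa.
ΔU = 0 (ideal gas, T constant).
W = nRT ln(V₂/V₁) = 1.43×8.314×249×ln(3.68) = 3860 J.
Q = ΔU + W = 3860 J.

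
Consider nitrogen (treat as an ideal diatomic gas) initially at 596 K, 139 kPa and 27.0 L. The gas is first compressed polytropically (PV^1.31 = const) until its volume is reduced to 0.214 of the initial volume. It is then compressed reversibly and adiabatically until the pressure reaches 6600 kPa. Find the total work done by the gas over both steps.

-17900 J

n = P₁V₁/(RT₁) = 139×27.0/(8.314×596) = 0.757 mol.
Step 1 — Polytropic n=1.31: T₂ = T₁(V₁/V₂)^(n−1) = 596×(4.67)^0.31 = 961 K; P₂ = P₁(V₁/V₂)^n = 1050 kPa.
W = (P₁V₁−P₂V₂)/(n−1) = (139×27.0−1050×5.78)/0.31 = -7420 J.
ΔU = nCvΔT = 0.757×20.8×(961−596) = 5750 J.
Q = ΔU + W = -1670 J.
State after step 1: P = 1050 kPa, V = 5.78 L, T = 961 K.
Step 2 — Adiabatic: T₂/T₁ = (P₂/P₁)^((γ−1)/γ) ⇒ T₂ = 961×(6.30)^0.286 = 1630 K; V₂ = 1.55 L.
ΔU = nCvΔT = 0.757×20.8×(1630−961) = 10500 J.
Q = 0 for an adiabatic process, so W = −ΔU = -10500 J.
Net over both steps: W = -17900 J, Q = -1670 J, ΔU = 16200 J.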